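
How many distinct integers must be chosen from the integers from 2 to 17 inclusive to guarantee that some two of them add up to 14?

Group the elements by complementary pair {x, 14−x}: {2,12}, {3,11}, {4,10}, …, giving 5 two-element pairs, the single value 7 (it cannot pair with itself since the integers are distinct), and 5 integers whose partner 14−x falls outside [2,17].
By pigeonhole, treating each of those 11 groups as a pigeonhole, one can pick one integer per group — 11 integers — with no two summing to 14.
The 12th integer lands in an occupied pair, forcing a sum of 14.

12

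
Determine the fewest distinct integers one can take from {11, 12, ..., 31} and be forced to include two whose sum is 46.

14

Group the elements by complementary pair {x, 46−x}: {15,31}, {16,30}, {17,29}, …, giving 8 two-element pairs, the single value 23 (it cannot pair with itself since the integers are distinct), and 4 integers whose partner 46−x falls outside [11,31].
Treating each of those 13 groups as a pigeonhole, one can pick one integer per group — 13 integers — with no two summing to 46.
The 14th integer lands in an occupied pair, forcing a sum of 46.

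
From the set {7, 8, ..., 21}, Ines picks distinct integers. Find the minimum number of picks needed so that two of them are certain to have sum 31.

10

Group the elements by complementary pair {x, 31−x}: {10,21}, {11,20}, {12,19}, …, giving 6 two-element pairs and 3 integers whose partner 31−x falls outside [7,21].
Treating each of those 9 groups as a pigeonhole, one can pick one integer per group — 9 integers — with no two summing to 31.
The 10th integer lands in an occupied pair, forcing a sum of 31.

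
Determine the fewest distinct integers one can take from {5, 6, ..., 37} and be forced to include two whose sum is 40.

19

Group the elements by complementary pair {x, 40−x}: {5,35}, {6,34}, {7,33}, …, giving 15 two-element pairs, the single value 20 (it cannot pair with itself since the integers are distinct), and 2 integers whose partner 40−x falls outside [5,37].
Treating each of those 18 groups as a pigeonhole, one can pick one integer per group — 18 integers — with no two summing to 40.
The 19th integer lands in an occupied pair, forcing a sum of 40.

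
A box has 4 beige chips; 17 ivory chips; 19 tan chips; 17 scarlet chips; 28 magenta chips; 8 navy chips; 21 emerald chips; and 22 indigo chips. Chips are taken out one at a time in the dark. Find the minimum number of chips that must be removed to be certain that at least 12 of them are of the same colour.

Pigeonhole: the 8 colours are the holes; the chips drawn are the pigeons.
To avoid 12 of any one colour, the worst case takes at most 11 of each colour, or every chip of a colour that has fewer than 11.
That gives 4 + 11 + 11 + 11 + 11 + 8 + 11 + 11 = 78 chips with no colour reaching 12.
The next chip forces some colour to 12, so 78 + 1 = 79.

79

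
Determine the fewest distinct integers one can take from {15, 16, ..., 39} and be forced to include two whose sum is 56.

15

Two chosen integers sum to 56 exactly when both halves of some pair {x, 56−x} with 17 ≤ x ≤ 56−x ≤ 39 are chosen — 11 such pairs.
The remaining 3 elements (those with no distinct partner in range) can never complete a 56-sum, so the worst case takes all of them and one from each pair: 3 + 11 = 14.
The 15th integer has to be the second member of some pair, so 14 + 1 = 15.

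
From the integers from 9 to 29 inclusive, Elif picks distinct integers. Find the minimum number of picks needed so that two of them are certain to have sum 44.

15

Group the elements by complementary pair {x, 44−x}: {15,29}, {16,28}, {17,27}, …, giving 7 two-element pairs, the single value 22 (it cannot pair with itself since the integers are distinct), and 6 integers whose partner 44−x falls outside [9,29].
By the pigeonhole principle, treating each of those 14 groups as a pigeonhole, one can pick one integer per group — 14 integers — with no two summing to 44.
The 15th integer lands in an occupied pair, forcing a sum of 44.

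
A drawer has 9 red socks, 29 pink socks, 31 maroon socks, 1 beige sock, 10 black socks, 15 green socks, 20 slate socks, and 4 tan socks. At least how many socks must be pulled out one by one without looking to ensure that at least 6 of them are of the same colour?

By the pigeonhole principle, the 8 colours are the holes; the socks drawn are the pigeons.
To avoid 6 of any one colour, the worst case takes at most 5 of each colour, or every sock of a colour that has fewer than 5.
That gives 5 + 5 + 5 + 1 + 5 + 5 + 5 + 4 = 35 socks with no colour reaching 6.
The next sock forces some colour to 6, so 35 + 1 = 36.

36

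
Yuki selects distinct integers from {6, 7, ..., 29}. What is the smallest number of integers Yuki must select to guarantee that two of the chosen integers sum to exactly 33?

14

Group the elements by complementary pair {x, 33−x}: {6,27}, {7,26}, {8,25}, …, giving 11 two-element pairs and 2 integers whose partner 33−x falls outside [6,29].
By pigeonhole, treating each of those 13 groups as a pigeonhole, one can pick one integer per group — 13 integers — with no two summing to 33.
The 14th integer lands in an occupied pair, forcing a sum of 33.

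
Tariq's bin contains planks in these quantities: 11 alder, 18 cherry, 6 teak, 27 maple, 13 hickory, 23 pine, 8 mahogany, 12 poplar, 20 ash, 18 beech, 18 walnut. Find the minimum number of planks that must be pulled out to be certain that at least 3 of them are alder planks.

In the worst case for collecting alder planks, every non-alder plank comes out first.
There are 18 + 6 + 27 + 13 + 23 + 8 + 12 + 20 + 18 + 18 = 163 non-alder planks altogether.
After those, each further plank must be alder, so 163 + 3 = 166 draws guarantee 3 alder planks.

166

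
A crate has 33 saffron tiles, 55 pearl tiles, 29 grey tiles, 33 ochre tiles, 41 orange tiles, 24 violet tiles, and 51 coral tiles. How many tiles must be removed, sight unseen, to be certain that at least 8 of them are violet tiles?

250

In the worst case for collecting violet tiles, every non-violet tile comes out first.
There are 33 + 55 + 29 + 33 + 41 + 51 = 242 non-violet tiles altogether.
After those, each further tile must be violet, so 242 + 8 = 250 draws guarantee 8 violet tiles.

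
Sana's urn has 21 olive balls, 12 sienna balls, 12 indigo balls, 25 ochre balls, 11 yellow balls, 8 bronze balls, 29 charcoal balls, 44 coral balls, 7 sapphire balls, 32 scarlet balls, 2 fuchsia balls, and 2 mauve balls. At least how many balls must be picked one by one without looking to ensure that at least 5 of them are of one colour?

An adversary could hand out at most 4 balls per colour (fuchsia, mauve run out sooner): 4 + 4 + 4 + 4 + 4 + 4 + 4 + 4 + 4 + 4 + 2 + 2 = 44 balls and still no colour has 5.
By the pigeonhole principle, one more ball lands in a colour already at 4, so 45 draws are enough and 44 are not.

45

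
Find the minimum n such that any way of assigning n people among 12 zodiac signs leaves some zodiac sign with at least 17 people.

With 192 people one could put exactly 16 in each of the 12 zodiac signs, and no zodiac sign would reach 17.
By the pigeonhole principle, one more person must land in a zodiac sign that already has 16, giving it 17.
So 12 × 16 + 1 = 193 people are required.

193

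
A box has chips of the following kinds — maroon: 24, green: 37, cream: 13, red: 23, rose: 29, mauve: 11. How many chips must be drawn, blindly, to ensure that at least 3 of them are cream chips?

In the worst case for collecting cream chips, every non-cream chip comes out first.
There are 24 + 37 + 23 + 29 + 11 = 124 non-cream chips altogether.
After those, each further chip must be cream, so 124 + 3 = 127 draws guarantee 3 cream chips.

127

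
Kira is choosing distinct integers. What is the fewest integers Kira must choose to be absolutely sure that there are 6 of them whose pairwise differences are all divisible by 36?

Integers whose pairwise differences are multiples of 36 are exactly those sharing a remainder mod 36. The 36 residue classes mod 36 are the pigeonholes.
With 180 integers one could put 5 in each residue class and have no class reach 6.
The 181st integer pushes some class to 6, so 36·5 + 1 = 181.

181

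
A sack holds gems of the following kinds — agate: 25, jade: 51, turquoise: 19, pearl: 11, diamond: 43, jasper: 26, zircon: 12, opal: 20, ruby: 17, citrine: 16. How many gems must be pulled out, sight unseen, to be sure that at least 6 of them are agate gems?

221

In the worst case for collecting agate gems, every non-agate gem comes out first.
There are 51 + 19 + 11 + 43 + 26 + 12 + 20 + 17 + 16 = 215 non-agate gems altogether.
After those, each further gem must be agate, so 215 + 6 = 221 draws guarantee 6 agate gems.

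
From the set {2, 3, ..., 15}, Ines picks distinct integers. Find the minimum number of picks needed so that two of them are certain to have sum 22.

11

A set avoiding the sum 22 can contain at most one of each pair {x, 22−x}, plus the 6 elements whose complement lies outside the range or equal to its own complement.
The integers 2, …, 11 (10 of them) are such a set: any two sum to at least 2+3 = 5 and at most 10+11 = 21 < 22.
By pigeonhole, any 11th integer completes one of the 4 pairs, so 11 choices force a sum of 22.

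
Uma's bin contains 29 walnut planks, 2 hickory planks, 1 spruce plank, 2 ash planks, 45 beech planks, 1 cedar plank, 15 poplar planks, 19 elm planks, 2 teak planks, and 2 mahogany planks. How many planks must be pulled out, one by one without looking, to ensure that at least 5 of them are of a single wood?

27

An adversary could hand out at most 4 planks per wood (6 woods run out sooner): 4 + 2 + 1 + 2 + 4 + 1 + 4 + 4 + 2 + 2 = 26 planks and still no wood has 5.
Pigeonhole: one more plank lands in a wood already at 4, so 27 draws are enough and 26 are not.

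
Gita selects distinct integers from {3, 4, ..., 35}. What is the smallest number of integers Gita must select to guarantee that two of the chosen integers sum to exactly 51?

Group the elements by complementary pair {x, 51−x}: {16,35}, {17,34}, {18,33}, …, giving 10 two-element pairs and 13 integers whose partner 51−x falls outside [3,35].
By the pigeonhole principle, treating each of those 23 groups as a pigeonhole, one can pick one integer per group — 23 integers — with no two summing to 51.
The 24th integer lands in an occupied pair, forcing a sum of 51.

24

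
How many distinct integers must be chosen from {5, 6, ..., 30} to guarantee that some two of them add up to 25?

A set avoiding the sum 25 can contain at most one of each pair {x, 25−x}, plus the 10 elements whose complement lies outside the range.
The integers 13, …, 30 (18 of them) are such a set: any two sum to at least 13+14 = 27 > 25.
Any 19th integer completes one of the 8 pairs, so 19 choices force a sum of 25.

19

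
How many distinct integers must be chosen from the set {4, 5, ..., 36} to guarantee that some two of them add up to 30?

Two chosen integers sum to 30 exactly when both halves of some pair {x, 30−x} with 4 ≤ x ≤ 30−x ≤ 26 are chosen — 11 such pairs.
The remaining 11 elements (those with no distinct partner in range) can never complete a 30-sum, so the worst case takes all of them and one from each pair: 11 + 11 = 22.
By pigeonhole, the 23rd integer has to be the second member of some pair, so 22 + 1 = 23.

23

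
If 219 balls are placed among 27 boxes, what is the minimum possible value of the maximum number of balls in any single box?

Pigeonhole: the 27 boxes are the holes and the 219 balls are the pigeons.
If every box held at most 8 balls, the total would be at most 27 × 8 = 216, which is less than 219.
So some box holds at least ⌈219/27⌉ = 9 balls.

9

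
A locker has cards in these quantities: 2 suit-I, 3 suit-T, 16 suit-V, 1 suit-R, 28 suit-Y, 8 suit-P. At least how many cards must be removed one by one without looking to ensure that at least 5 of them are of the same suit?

19

An adversary could hand out at most 4 cards per suit (suit-I, suit-T, suit-R run out sooner): 2 + 3 + 4 + 1 + 4 + 4 = 18 cards and still no suit has 5.
One more card lands in a suit already at 4, so 19 draws are enough and 18 are not.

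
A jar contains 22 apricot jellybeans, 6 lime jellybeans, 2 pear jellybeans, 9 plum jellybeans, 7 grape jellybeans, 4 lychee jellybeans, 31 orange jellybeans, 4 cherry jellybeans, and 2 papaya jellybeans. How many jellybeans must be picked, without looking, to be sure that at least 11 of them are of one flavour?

55

By pigeonhole, put each drawn jellybean into a box by flavour. The largest draw with every box below 11 takes min(count, 10) from each flavour; flavours with fewer than 10 contribute all they have.
Σ min(cᵢ, 10) = 10 + 6 + 2 + 9 + 7 + 4 + 10 + 4 + 2 = 54.
Draw number 54 + 1 = 55 must push one box to 11.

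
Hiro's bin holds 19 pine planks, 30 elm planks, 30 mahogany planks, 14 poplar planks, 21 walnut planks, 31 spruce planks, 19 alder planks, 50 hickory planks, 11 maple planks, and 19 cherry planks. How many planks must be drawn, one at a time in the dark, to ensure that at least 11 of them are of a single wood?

Put each drawn plank into a box by wood. The largest draw with every box below 11 takes min(count, 10) from each wood.
Σ min(cᵢ, 10) = 10 + 10 + 10 + 10 + 10 + 10 + 10 + 10 + 10 + 10 = 100.
Draw number 100 + 1 = 101 must push one box to 11.

101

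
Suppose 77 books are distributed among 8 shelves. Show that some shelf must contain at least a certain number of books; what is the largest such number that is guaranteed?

10

By the pigeonhole principle, the 8 shelves are the holes and the 77 books are the pigeons.
If every shelf held at most 9 books, the total would be at most 8 × 9 = 72, which is less than 77.
So some shelf holds at least ⌈77/8⌉ = 10 books.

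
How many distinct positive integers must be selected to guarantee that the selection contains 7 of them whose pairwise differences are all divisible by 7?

Integers whose pairwise differences are multiples of 7 are exactly those sharing a remainder mod 7. The 7 residue classes mod 7 are the pigeonholes.
With 42 integers one could put 6 in each residue class and have no class reach 7.
The 43rd integer pushes some class to 7, so 7·6 + 1 = 43.

43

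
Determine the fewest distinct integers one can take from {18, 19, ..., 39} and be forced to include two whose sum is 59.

13

A set avoiding the sum 59 can contain at most one of each pair {x, 59−x}, plus the 2 elements whose complement lies outside the range.
The integers 18, …, 29 (12 of them) are such a set: any two sum to at least 18+19 = 37 and at most 28+29 = 57 < 59.
Any 13th integer completes one of the 10 pairs, so 13 choices force a sum of 59.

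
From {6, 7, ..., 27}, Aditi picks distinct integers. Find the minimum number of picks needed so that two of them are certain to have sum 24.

17

A set avoiding the sum 24 can contain at most one of each pair {x, 24−x}, plus the 10 elements whose complement lies outside the range or equal to its own complement.
The integers 12, …, 27 (16 of them) are such a set: any two sum to at least 12+13 = 25 > 24.
Any 17th integer completes one of the 6 pairs, so 17 choices force a sum of 24.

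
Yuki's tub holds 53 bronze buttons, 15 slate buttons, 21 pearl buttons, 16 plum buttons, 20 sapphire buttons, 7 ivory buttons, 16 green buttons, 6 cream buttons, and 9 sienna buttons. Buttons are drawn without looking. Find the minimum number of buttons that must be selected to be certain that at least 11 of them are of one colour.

83

Put each drawn button into a box by colour. The largest draw with every box below 11 takes min(count, 10) from each colour; colours with fewer than 10 contribute all they have.
Σ min(cᵢ, 10) = 10 + 10 + 10 + 10 + 10 + 7 + 10 + 6 + 9 = 82.
Draw number 82 + 1 = 83 must push one box to 11.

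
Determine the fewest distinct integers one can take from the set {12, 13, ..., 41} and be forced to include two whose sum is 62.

Group the elements by complementary pair {x, 62−x}: {21,41}, {22,40}, {23,39}, …, giving 10 two-element pairs, the single value 31 (it cannot pair with itself since the integers are distinct), and 9 integers whose partner 62−x falls outside [12,41].
Treating each of those 20 groups as a pigeonhole, one can pick one integer per group — 20 integers — with no two summing to 62.
The 21st integer lands in an occupied pair, forcing a sum of 62.

21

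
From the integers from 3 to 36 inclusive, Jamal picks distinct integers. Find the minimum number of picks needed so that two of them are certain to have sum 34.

21

A set avoiding the sum 34 can contain at most one of each pair {x, 34−x}, plus the 6 elements whose complement lies outside the range or equal to its own complement.
The integers 17, …, 36 (20 of them) are such a set: any two sum to at least 17+18 = 35 > 34.
By pigeonhole, any 21st integer completes one of the 14 pairs, so 21 choices force a sum of 34.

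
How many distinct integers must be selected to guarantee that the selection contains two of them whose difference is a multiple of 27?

Integers whose pairwise differences are multiples of 27 are exactly those sharing a remainder mod 27. Pigeonhole: the 27 residue classes mod 27 are the pigeonholes.
With 27 integers one could put 1 in each residue class and have no class reach 2.
The 28th integer pushes some class to 2, so 27·1 + 1 = 28.

28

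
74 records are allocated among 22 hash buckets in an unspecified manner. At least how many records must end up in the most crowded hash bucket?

4

By the pigeonhole principle, the 22 hash buckets are the holes and the 74 records are the pigeons.
If every hash bucket held at most 3 records, the total would be at most 22 × 3 = 66, which is less than 74.
So some hash bucket holds at least ⌈74/22⌉ = 4 records.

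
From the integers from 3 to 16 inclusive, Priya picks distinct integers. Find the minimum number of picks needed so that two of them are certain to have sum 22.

10

Two chosen integers sum to 22 exactly when both halves of some pair {x, 22−x} with 6 ≤ x ≤ 22−x ≤ 16 are chosen — 5 such pairs.
The remaining 4 elements (those with no distinct partner in range) can never complete a 22-sum, so the worst case takes all of them and one from each pair: 4 + 5 = 9.
Pigeonhole: the 10th integer has to be the second member of some pair, so 9 + 1 = 10.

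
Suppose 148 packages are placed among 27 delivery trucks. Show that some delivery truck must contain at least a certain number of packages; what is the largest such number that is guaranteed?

6

The 27 delivery trucks are the holes and the 148 packages are the pigeons.
If every delivery truck held at most 5 packages, the total would be at most 27 × 5 = 135, which is less than 148.
So some delivery truck holds at least ⌈148/27⌉ = 6 packages.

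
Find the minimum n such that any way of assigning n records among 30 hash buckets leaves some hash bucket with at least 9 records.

241

With 240 records one could put exactly 8 in each of the 30 hash buckets, and no hash bucket would reach 9.
By the pigeonhole principle, one more record must land in a hash bucket that already has 8, giving it 9.
So 30 × 8 + 1 = 241 records are required.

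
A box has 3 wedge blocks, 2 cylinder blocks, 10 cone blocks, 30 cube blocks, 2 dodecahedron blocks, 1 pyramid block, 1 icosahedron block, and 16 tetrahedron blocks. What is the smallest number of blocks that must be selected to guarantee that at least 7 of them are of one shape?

By the pigeonhole principle, put each drawn block into a box by shape. The largest draw with every box below 7 takes min(count, 6) from each shape; shapes with fewer than 6 contribute all they have.
Σ min(cᵢ, 6) = 3 + 2 + 6 + 6 + 2 + 1 + 1 + 6 = 27.
Draw number 27 + 1 = 28 must push one box to 7.

28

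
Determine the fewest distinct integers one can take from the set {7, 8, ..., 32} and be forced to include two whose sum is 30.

A set avoiding the sum 30 can contain at most one of each pair {x, 30−x}, plus the 10 elements whose complement lies outside the range or equal to its own complement.
The integers 15, …, 32 (18 of them) are such a set: any two sum to at least 15+16 = 31 > 30.
By pigeonhole, any 19th integer completes one of the 8 pairs, so 19 choices force a sum of 30.

19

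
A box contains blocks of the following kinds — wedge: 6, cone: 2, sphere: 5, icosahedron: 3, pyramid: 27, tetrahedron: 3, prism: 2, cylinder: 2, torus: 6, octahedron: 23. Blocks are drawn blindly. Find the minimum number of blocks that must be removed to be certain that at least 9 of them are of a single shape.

46

Put each drawn block into a box by shape. The largest draw with every box below 9 takes min(count, 8) from each shape; shapes with fewer than 8 contribute all they have.
Σ min(cᵢ, 8) = 6 + 2 + 5 + 3 + 8 + 3 + 2 + 2 + 6 + 8 = 45.
Draw number 45 + 1 = 46 must push one box to 9.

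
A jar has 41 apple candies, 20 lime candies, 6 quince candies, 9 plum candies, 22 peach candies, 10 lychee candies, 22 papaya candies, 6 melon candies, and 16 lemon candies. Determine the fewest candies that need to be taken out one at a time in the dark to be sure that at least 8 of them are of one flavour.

62

By the pigeonhole principle, put each drawn candy into a box by flavour. The largest draw with every box below 8 takes min(count, 7) from each flavour; flavours with fewer than 7 contribute all they have.
Σ min(cᵢ, 7) = 7 + 7 + 6 + 7 + 7 + 7 + 7 + 6 + 7 = 61.
Draw number 61 + 1 = 62 must push one box to 8.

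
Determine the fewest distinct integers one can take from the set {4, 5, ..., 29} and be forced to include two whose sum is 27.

Two chosen integers sum to 27 exactly when both halves of some pair {x, 27−x} with 4 ≤ x ≤ 27−x ≤ 23 are chosen — 10 such pairs.
The remaining 6 elements (those with no distinct partner in range) can never complete a 27-sum, so the worst case takes all of them and one from each pair: 6 + 10 = 16.
By pigeonhole, the 17th integer has to be the second member of some pair, so 16 + 1 = 17.

17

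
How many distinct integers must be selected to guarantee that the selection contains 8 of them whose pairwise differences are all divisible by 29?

Integers whose pairwise differences are multiples of 29 are exactly those sharing a remainder mod 29. By pigeonhole, the 29 residue classes mod 29 are the pigeonholes.
With 203 integers one could put 7 in each residue class and have no class reach 8.
The 204th integer pushes some class to 8, so 29·7 + 1 = 204.

204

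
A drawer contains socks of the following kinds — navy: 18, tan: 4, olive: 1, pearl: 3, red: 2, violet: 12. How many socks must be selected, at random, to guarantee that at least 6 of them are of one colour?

Pigeonhole: put each drawn sock into a box by colour. The largest draw with every box below 6 takes min(count, 5) from each colour; colours with fewer than 5 contribute all they have.
Σ min(cᵢ, 5) = 5 + 4 + 1 + 3 + 2 + 5 = 20.
Draw number 20 + 1 = 21 must push one box to 6.

21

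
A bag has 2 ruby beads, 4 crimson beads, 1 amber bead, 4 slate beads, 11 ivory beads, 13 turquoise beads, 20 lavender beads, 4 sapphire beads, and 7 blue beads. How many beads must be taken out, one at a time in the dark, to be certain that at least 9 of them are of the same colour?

47

An adversary could hand out at most 8 beads per colour (6 colours run out sooner): 2 + 4 + 1 + 4 + 8 + 8 + 8 + 4 + 7 = 46 beads and still no colour has 9.
Pigeonhole: one more bead lands in a colour already at 8, so 47 draws are enough and 46 are not.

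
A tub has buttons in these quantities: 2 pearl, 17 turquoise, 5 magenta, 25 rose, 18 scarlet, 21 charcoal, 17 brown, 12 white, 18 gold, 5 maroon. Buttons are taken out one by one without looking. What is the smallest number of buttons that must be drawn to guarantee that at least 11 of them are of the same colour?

Put each drawn button into a box by colour. The largest draw with every box below 11 takes min(count, 10) from each colour; colours with fewer than 10 contribute all they have.
Σ min(cᵢ, 10) = 2 + 10 + 5 + 10 + 10 + 10 + 10 + 10 + 10 + 5 = 82.
Draw number 82 + 1 = 83 must push one box to 11.

83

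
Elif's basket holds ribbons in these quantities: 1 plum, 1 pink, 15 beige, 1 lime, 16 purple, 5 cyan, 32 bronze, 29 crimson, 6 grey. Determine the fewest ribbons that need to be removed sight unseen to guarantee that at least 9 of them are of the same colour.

By the pigeonhole principle, the 9 colours are the holes; the ribbons drawn are the pigeons.
To avoid 9 of any one colour, the worst case takes at most 8 of each colour, or every ribbon of a colour that has fewer than 8.
That gives 1 + 1 + 8 + 1 + 8 + 5 + 8 + 8 + 6 = 46 ribbons with no colour reaching 9.
The next ribbon forces some colour to 9, so 46 + 1 = 47.

47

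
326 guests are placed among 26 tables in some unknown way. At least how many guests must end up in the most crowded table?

By pigeonhole, the 26 tables are the holes and the 326 guests are the pigeons.
If every table held at most 12 guests, the total would be at most 26 × 12 = 312, which is less than 326.
So some table holds at least ⌈326/26⌉ = 13 guests.

13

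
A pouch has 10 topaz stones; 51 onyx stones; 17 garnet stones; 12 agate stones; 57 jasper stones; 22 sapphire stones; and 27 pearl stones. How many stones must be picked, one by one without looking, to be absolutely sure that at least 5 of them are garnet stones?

In the worst case for collecting garnet stones, every non-garnet stone comes out first.
There are 10 + 51 + 12 + 57 + 22 + 27 = 179 non-garnet stones altogether.
After those, each further stone must be garnet, so 179 + 5 = 184 draws guarantee 5 garnet stones.

184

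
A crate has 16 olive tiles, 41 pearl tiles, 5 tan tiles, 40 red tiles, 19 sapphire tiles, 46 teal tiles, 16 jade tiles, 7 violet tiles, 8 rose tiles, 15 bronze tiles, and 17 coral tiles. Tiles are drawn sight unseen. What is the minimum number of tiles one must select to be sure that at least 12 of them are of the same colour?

109

Put each drawn tile into a box by colour. The largest draw with every box below 12 takes min(count, 11) from each colour; colours with fewer than 11 contribute all they have.
Σ min(cᵢ, 11) = 11 + 11 + 5 + 11 + 11 + 11 + 11 + 7 + 8 + 11 + 11 = 108.
Draw number 108 + 1 = 109 must push one box to 12.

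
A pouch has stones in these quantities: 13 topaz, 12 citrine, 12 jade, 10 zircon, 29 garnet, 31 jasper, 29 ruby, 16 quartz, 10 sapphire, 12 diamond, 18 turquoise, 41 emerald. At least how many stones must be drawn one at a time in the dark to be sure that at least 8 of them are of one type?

An adversary could hand out at most 7 stones per type: 7 + 7 + 7 + 7 + 7 + 7 + 7 + 7 + 7 + 7 + 7 + 7 = 84 stones and still no type has 8.
Pigeonhole: one more stone lands in a type already at 7, so 85 draws are enough and 84 are not.

85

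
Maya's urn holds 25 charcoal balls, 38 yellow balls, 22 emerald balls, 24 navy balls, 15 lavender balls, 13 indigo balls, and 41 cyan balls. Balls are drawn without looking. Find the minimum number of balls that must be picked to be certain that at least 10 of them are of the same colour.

An adversary could hand out at most 9 balls per colour: 9 + 9 + 9 + 9 + 9 + 9 + 9 = 63 balls and still no colour has 10.
One more ball lands in a colour already at 9, so 64 draws are enough and 63 are not.

64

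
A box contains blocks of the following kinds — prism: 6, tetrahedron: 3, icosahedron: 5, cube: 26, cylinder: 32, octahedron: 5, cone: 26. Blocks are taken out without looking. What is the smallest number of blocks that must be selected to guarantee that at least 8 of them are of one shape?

The 7 shapes are the holes; the blocks drawn are the pigeons.
To avoid 8 of any one shape, the worst case takes at most 7 of each shape, or every block of a shape that has fewer than 7.
That gives 6 + 3 + 5 + 7 + 7 + 5 + 7 = 40 blocks with no shape reaching 8.
The next block forces some shape to 8, so 40 + 1 = 41.

41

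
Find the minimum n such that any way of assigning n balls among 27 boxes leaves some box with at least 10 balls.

244

With 243 balls one could put exactly 9 in each of the 27 boxes, and no box would reach 10.
One more ball must land in a box that already has 9, giving it 10.
So 27 × 9 + 1 = 244 balls are required.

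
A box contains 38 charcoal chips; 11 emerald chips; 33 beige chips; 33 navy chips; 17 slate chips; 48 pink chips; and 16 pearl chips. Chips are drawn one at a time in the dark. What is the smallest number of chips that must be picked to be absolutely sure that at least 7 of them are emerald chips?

192

In the worst case for collecting emerald chips, every non-emerald chip comes out first.
There are 38 + 33 + 33 + 17 + 48 + 16 = 185 non-emerald chips altogether.
After those, each further chip must be emerald, so 185 + 7 = 192 draws guarantee 7 emerald chips.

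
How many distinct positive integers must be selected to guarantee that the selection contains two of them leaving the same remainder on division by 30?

The 30 residue classes mod 30 are the pigeonholes.
With 30 integers one could put 1 in each residue class and have no class reach 2.
The 31st integer pushes some class to 2, so 30·1 + 1 = 31.

31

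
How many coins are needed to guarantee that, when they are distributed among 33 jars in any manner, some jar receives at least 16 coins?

496

With 495 coins one could put exactly 15 in each of the 33 jars, and no jar would reach 16.
One more coin must land in a jar that already has 15, giving it 16.
So 33 × 15 + 1 = 496 coins are required.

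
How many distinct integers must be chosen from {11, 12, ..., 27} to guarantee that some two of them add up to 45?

13

Group the elements by complementary pair {x, 45−x}: {18,27}, {19,26}, {20,25}, …, giving 5 two-element pairs and 7 integers whose partner 45−x falls outside [11,27].
Treating each of those 12 groups as a pigeonhole, one can pick one integer per group — 12 integers — with no two summing to 45.
The 13th integer lands in an occupied pair, forcing a sum of 45.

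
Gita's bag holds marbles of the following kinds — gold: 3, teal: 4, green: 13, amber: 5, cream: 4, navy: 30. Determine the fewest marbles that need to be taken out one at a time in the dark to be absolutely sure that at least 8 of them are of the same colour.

By pigeonhole, put each drawn marble into a box by colour. The largest draw with every box below 8 takes min(count, 7) from each colour; colours with fewer than 7 contribute all they have.
Σ min(cᵢ, 7) = 3 + 4 + 7 + 5 + 4 + 7 = 30.
Draw number 30 + 1 = 31 must push one box to 8.

31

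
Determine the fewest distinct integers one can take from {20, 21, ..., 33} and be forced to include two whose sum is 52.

Two chosen integers sum to 52 exactly when both halves of some pair {x, 52−x} with 20 ≤ x ≤ 52−x ≤ 32 are chosen — 6 such pairs.
The remaining 2 elements (those with no distinct partner in range) can never complete a 52-sum, so the worst case takes all of them and one from each pair: 2 + 6 = 8.
By pigeonhole, the 9th integer has to be the second member of some pair, so 8 + 1 = 9.

9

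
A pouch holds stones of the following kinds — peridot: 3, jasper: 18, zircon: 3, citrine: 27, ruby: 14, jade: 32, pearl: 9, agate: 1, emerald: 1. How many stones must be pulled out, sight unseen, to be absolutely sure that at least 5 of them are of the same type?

Put each drawn stone into a box by type. The largest draw with every box below 5 takes min(count, 4) from each type; types with fewer than 4 contribute all they have.
Σ min(cᵢ, 4) = 3 + 4 + 3 + 4 + 4 + 4 + 4 + 1 + 1 = 28.
Draw number 28 + 1 = 29 must push one box to 5.

29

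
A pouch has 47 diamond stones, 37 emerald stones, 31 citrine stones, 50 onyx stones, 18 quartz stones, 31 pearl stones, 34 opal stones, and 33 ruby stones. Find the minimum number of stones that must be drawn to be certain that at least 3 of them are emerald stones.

In the worst case for collecting emerald stones, every non-emerald stone comes out first.
There are 47 + 31 + 50 + 18 + 31 + 34 + 33 = 244 non-emerald stones altogether.
After those, each further stone must be emerald, so 244 + 3 = 247 draws guarantee 3 emerald stones.

247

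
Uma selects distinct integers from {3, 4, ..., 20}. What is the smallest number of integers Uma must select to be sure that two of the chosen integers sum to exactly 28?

13

Group the elements by complementary pair {x, 28−x}: {8,20}, {9,19}, {10,18}, …, giving 6 two-element pairs, the single value 14 (it cannot pair with itself since the integers are distinct), and 5 integers whose partner 28−x falls outside [3,20].
By pigeonhole, treating each of those 12 groups as a pigeonhole, one can pick one integer per group — 12 integers — with no two summing to 28.
The 13th integer lands in an occupied pair, forcing a sum of 28.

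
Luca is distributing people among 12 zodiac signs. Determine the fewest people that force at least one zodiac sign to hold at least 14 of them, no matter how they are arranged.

With 156 people one could put exactly 13 in each of the 12 zodiac signs, and no zodiac sign would reach 14.
One more person must land in a zodiac sign that already has 13, giving it 14.
So 12 × 13 + 1 = 157 people are required.

157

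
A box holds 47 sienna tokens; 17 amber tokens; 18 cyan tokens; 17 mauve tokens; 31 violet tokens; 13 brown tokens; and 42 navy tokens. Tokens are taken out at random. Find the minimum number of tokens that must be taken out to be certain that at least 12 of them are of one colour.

78

An adversary could hand out at most 11 tokens per colour: 11 + 11 + 11 + 11 + 11 + 11 + 11 = 77 tokens and still no colour has 12.
By pigeonhole, one more token lands in a colour already at 11, so 78 draws are enough and 77 are not.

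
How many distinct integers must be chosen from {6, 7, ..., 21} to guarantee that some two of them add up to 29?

Group the elements by complementary pair {x, 29−x}: {8,21}, {9,20}, {10,19}, …, giving 7 two-element pairs and 2 integers whose partner 29−x falls outside [6,21].
Pigeonhole: treating each of those 9 groups as a pigeonhole, one can pick one integer per group — 9 integers — with no two summing to 29.
The 10th integer lands in an occupied pair, forcing a sum of 29.

10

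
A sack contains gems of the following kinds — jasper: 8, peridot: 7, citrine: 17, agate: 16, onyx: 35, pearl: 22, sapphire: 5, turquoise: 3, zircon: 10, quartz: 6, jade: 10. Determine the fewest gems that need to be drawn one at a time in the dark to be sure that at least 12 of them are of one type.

Put each drawn gem into a box by type. The largest draw with every box below 12 takes min(count, 11) from each type; types with fewer than 11 contribute all they have.
Σ min(cᵢ, 11) = 8 + 7 + 11 + 11 + 11 + 11 + 5 + 3 + 10 + 6 + 10 = 93.
Draw number 93 + 1 = 94 must push one box to 12.

94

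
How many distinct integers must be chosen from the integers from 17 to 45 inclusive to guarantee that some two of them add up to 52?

Two chosen integers sum to 52 exactly when both halves of some pair {x, 52−x} with 17 ≤ x ≤ 52−x ≤ 35 are chosen — 9 such pairs.
The remaining 11 elements (those with no distinct partner in range) can never complete a 52-sum, so the worst case takes all of them and one from each pair: 11 + 9 = 20.
The 21st integer has to be the second member of some pair, so 20 + 1 = 21.

21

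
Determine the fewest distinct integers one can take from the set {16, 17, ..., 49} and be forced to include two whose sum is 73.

Group the elements by complementary pair {x, 73−x}: {24,49}, {25,48}, {26,47}, …, giving 13 two-element pairs and 8 integers whose partner 73−x falls outside [16,49].
Treating each of those 21 groups as a pigeonhole, one can pick one integer per group — 21 integers — with no two summing to 73.
The 22nd integer lands in an occupied pair, forcing a sum of 73.

22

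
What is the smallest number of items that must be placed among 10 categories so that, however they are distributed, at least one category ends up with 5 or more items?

41

With 40 items one could put exactly 4 in each of the 10 categories, and no category would reach 5.
By the pigeonhole principle, one more item must land in a category that already has 4, giving it 5.
So 10 × 4 + 1 = 41 items are required.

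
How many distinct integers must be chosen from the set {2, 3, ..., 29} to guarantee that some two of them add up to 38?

A set avoiding the sum 38 can contain at most one of each pair {x, 38−x}, plus the 8 elements whose complement lies outside the range or equal to its own complement.
The integers 2, …, 19 (18 of them) are such a set: any two sum to at least 2+3 = 5 and at most 18+19 = 37 < 38.
By the pigeonhole principle, any 19th integer completes one of the 10 pairs, so 19 choices force a sum of 38.

19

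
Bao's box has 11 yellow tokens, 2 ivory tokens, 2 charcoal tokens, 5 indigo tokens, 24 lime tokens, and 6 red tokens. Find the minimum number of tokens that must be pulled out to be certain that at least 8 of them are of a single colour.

Put each drawn token into a box by colour. The largest draw with every box below 8 takes min(count, 7) from each colour; colours with fewer than 7 contribute all they have.
Σ min(cᵢ, 7) = 7 + 2 + 2 + 5 + 7 + 6 = 29.
Draw number 29 + 1 = 30 must push one box to 8.

30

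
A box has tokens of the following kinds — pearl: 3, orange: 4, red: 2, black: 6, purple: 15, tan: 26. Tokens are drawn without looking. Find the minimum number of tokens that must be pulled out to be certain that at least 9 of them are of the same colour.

Pigeonhole: put each drawn token into a box by colour. The largest draw with every box below 9 takes min(count, 8) from each colour; colours with fewer than 8 contribute all they have.
Σ min(cᵢ, 8) = 3 + 4 + 2 + 6 + 8 + 8 = 31.
Draw number 31 + 1 = 32 must push one box to 9.

32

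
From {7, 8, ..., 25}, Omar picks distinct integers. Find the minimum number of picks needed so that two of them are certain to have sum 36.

Group the elements by complementary pair {x, 36−x}: {11,25}, {12,24}, {13,23}, …, giving 7 two-element pairs; the single value 18 (it cannot pair with itself since the integers are distinct); and 4 integers whose partner 36−x falls outside [7,25].
By pigeonhole, treating each of those 12 groups as a pigeonhole, one can pick one integer per group — 12 integers — with no two summing to 36.
The 13th integer lands in an occupied pair, forcing a sum of 36.

13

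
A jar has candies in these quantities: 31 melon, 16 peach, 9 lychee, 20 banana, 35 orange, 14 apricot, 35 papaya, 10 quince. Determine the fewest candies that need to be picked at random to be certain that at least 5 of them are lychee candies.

In the worst case for collecting lychee candies, every non-lychee candy comes out first.
There are 31 + 16 + 20 + 35 + 14 + 35 + 10 = 161 non-lychee candies altogether.
After those, each further candy must be lychee, so 161 + 5 = 166 draws guarantee 5 lychee candies.

166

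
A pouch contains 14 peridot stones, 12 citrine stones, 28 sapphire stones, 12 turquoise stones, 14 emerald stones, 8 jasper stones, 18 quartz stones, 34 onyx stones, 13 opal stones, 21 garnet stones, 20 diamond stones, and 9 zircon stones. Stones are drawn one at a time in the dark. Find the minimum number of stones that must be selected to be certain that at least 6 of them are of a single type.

By the pigeonhole principle, put each drawn stone into a box by type. The largest draw with every box below 6 takes min(count, 5) from each type.
Σ min(cᵢ, 5) = 5 + 5 + 5 + 5 + 5 + 5 + 5 + 5 + 5 + 5 + 5 + 5 = 60.
Draw number 60 + 1 = 61 must push one box to 6.

61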